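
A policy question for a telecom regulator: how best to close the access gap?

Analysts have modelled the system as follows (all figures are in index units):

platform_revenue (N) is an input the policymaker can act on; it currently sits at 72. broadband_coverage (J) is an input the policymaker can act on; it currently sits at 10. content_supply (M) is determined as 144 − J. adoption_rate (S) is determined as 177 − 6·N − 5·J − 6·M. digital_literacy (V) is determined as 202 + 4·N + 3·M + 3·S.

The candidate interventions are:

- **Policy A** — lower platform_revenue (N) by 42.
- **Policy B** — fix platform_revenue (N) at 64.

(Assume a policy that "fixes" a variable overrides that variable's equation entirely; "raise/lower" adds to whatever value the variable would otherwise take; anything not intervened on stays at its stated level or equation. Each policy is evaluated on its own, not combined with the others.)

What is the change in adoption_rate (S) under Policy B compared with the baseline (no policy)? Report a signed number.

Baseline:
  N = 72
  J = 10
  M = 144 − 10 = 134
  S = 177 − 6·72 − 5·10 − 6·134 = -1109
Policy B (N := 64):
  N = 64
  J = 10
  M = 144 − 10 = 134
  S = 177 − 6·64 − 5·10 − 6·134 = -1061
Change in S: -1061 − (-1109) = 48

48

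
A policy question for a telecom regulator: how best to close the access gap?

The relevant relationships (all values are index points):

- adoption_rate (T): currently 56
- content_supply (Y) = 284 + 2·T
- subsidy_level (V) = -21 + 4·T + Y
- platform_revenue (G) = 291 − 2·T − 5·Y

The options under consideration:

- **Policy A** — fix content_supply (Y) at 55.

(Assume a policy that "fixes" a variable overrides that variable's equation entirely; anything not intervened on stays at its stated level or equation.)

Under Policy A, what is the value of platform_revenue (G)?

-96

Policy A (Y := 55):
  T = 56
  Y = 55
  G = 291 − 2·56 − 5·55 = -96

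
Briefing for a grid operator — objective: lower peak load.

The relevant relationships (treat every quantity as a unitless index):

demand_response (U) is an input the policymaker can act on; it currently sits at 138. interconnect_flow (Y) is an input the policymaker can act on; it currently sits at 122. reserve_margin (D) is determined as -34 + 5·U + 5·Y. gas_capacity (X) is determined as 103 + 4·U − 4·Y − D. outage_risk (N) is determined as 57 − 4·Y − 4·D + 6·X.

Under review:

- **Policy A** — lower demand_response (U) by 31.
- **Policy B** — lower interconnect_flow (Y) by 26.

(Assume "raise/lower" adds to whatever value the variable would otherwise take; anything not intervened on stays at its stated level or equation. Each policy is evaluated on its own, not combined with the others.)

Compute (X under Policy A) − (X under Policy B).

Policy A (U − 31):
  U = 138 − 31 = 107
  Y = 122
  D = -34 + 5·107 + 5·122 = 1111
  X = 103 + 4·107 − 4·122 − 1111 = -1068
Policy B (Y − 26):
  U = 138
  Y = 122 − 26 = 96
  D = -34 + 5·138 + 5·96 = 1136
  X = 103 + 4·138 − 4·96 − 1136 = -865
X: -1068 − (-865) = -203

-203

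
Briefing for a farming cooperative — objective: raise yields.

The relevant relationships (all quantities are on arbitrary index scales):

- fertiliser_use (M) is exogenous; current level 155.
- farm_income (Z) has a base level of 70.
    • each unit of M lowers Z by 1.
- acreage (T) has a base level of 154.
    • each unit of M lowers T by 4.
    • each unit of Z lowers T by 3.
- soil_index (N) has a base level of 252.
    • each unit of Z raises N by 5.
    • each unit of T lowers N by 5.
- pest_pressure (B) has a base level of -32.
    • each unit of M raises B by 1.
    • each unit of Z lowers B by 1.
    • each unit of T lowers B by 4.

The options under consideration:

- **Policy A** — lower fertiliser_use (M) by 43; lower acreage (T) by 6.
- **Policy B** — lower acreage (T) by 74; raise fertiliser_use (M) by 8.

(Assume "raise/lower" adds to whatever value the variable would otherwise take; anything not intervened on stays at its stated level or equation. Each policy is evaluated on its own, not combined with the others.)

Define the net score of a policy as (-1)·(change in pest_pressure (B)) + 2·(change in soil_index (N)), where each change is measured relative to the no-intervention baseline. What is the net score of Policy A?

294

Baseline:
  M = 155
  Z = 70 − 155 = -85
  T = 154 − 4·155 − 3·(-85) = -211
  N = 252 + 5·(-85) − 5·(-211) = 882
  B = -32 + 155 − (-85) − 4·(-211) = 1052
Policy A (M − 43, T − 6):
  M = 155 − 43 = 112
  Z = 70 − 112 = -42
  T = 154 − 4·112 − 3·(-42) (−6 from intervention) = -174
  N = 252 + 5·(-42) − 5·(-174) = 912
  B = -32 + 112 − (-42) − 4·(-174) = 818
ΔB = 818 − 1052 = -234; ΔN = 912 − 882 = 30
Score = (-1)·(-234) + 2·30 = 294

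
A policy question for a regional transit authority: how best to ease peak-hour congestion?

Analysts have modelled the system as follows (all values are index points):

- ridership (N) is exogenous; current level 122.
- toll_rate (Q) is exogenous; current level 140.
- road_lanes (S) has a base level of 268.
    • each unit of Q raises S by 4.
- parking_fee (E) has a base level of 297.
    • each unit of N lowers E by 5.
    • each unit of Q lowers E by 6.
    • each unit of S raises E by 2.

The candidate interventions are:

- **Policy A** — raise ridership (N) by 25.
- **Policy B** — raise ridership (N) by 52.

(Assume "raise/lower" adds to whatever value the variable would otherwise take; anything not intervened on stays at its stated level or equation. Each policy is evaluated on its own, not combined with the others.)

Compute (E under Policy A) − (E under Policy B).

Policy A (N + 25):
  N = 122 + 25 = 147
  Q = 140
  S = 268 + 4·140 = 828
  E = 297 − 5·147 − 6·140 + 2·828 = 378
Policy B (N + 52):
  N = 122 + 52 = 174
  Q = 140
  S = 268 + 4·140 = 828
  E = 297 − 5·174 − 6·140 + 2·828 = 243
E: 378 − 243 = 135

135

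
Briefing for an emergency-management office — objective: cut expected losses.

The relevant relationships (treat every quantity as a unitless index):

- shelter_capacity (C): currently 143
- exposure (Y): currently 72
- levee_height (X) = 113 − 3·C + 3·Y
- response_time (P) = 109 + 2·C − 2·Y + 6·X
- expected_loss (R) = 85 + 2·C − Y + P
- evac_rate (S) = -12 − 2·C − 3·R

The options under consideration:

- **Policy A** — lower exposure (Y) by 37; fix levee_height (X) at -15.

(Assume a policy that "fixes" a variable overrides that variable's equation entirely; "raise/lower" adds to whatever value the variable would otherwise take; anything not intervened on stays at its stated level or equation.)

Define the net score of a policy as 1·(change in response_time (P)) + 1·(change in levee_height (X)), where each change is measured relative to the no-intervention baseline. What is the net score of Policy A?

Baseline:
  C = 143
  Y = 72
  X = 113 − 3·143 + 3·72 = -100
  P = 109 + 2·143 − 2·72 + 6·(-100) = -349
Policy A (Y − 37, X := -15):
  C = 143
  Y = 72 − 37 = 35
  X = -15
  P = 109 + 2·143 − 2·35 + 6·(-15) = 235
ΔP = 235 − (-349) = 584; ΔX = -15 − (-100) = 85
Score = 1·584 + 1·85 = 669

669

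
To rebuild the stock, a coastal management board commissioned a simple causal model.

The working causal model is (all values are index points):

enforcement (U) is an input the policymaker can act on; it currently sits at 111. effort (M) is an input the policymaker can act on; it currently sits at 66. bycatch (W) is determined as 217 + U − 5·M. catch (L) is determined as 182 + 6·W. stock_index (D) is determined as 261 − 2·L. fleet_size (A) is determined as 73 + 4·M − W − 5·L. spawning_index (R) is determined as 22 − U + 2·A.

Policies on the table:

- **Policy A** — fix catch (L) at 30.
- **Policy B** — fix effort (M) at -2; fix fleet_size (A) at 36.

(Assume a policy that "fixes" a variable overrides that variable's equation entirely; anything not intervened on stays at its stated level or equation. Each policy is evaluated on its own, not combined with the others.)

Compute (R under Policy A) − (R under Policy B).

306

Policy A (L := 30):
  U = 111
  M = 66
  W = 217 + 111 − 5·66 = -2
  L = 30
  A = 73 + 4·66 − (-2) − 5·30 = 189
  R = 22 − 111 + 2·189 = 289
Policy B (M := -2, A := 36):
  U = 111
  M = -2
  W = 217 + 111 − 5·(-2) = 338
  L = 182 + 6·338 = 2210
  A = 36
  R = 22 − 111 + 2·36 = -17
R: 289 − (-17) = 306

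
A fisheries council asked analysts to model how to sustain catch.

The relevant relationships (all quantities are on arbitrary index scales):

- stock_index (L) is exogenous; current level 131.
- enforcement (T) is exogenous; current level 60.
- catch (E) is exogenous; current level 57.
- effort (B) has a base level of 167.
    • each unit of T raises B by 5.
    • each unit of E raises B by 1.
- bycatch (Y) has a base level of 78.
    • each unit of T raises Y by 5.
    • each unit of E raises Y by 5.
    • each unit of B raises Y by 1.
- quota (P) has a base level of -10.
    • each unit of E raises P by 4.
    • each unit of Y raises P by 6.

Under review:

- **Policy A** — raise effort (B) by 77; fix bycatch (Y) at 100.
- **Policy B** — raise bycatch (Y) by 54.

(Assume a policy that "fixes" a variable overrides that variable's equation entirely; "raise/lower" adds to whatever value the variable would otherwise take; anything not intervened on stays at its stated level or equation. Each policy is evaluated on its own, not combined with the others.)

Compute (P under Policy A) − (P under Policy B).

Policy A (B + 77, Y := 100):
  T = 60
  E = 57
  B = 167 + 5·60 + 57 (+77 from intervention) = 601
  Y = 100
  P = -10 + 4·57 + 6·100 = 818
Policy B (Y + 54):
  T = 60
  E = 57
  B = 167 + 5·60 + 57 = 524
  Y = 78 + 5·60 + 5·57 + 524 (+54 from intervention) = 1241
  P = -10 + 4·57 + 6·1241 = 7664
P: 818 − 7664 = -6846

-6846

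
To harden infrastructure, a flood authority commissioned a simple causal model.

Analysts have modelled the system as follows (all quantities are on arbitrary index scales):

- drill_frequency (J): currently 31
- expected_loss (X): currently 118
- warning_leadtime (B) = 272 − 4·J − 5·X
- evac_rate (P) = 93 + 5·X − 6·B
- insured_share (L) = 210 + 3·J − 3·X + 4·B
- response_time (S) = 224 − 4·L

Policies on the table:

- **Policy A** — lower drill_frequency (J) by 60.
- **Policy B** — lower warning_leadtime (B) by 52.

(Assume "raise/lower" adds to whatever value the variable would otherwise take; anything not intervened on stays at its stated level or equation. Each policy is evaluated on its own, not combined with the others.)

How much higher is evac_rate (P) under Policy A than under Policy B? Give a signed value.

-1752

Policy A (J − 60):
  J = 31 − 60 = -29
  X = 118
  B = 272 − 4·(-29) − 5·118 = -202
  P = 93 + 5·118 − 6·(-202) = 1895
Policy B (B − 52):
  J = 31
  X = 118
  B = 272 − 4·31 − 5·118 (−52 from intervention) = -494
  P = 93 + 5·118 − 6·(-494) = 3647
P: 1895 − 3647 = -1752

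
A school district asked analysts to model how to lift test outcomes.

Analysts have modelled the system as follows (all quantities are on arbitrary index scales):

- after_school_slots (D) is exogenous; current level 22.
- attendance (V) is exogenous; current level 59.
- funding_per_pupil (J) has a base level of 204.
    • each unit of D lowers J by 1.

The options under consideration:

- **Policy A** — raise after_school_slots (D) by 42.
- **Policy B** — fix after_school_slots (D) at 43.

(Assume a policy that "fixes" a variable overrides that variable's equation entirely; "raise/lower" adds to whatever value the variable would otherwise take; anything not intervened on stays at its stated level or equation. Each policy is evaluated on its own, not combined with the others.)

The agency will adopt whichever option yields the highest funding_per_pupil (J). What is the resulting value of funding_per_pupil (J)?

Policy A (D + 42):
  D = 22 + 42 = 64
  J = 204 − 64 = 140
Policy B (D := 43):
  D = 43
  J = 204 − 43 = 161
Comparing — Policy A: J=140, Policy B: J=161. Highest is 161 (Policy B).

161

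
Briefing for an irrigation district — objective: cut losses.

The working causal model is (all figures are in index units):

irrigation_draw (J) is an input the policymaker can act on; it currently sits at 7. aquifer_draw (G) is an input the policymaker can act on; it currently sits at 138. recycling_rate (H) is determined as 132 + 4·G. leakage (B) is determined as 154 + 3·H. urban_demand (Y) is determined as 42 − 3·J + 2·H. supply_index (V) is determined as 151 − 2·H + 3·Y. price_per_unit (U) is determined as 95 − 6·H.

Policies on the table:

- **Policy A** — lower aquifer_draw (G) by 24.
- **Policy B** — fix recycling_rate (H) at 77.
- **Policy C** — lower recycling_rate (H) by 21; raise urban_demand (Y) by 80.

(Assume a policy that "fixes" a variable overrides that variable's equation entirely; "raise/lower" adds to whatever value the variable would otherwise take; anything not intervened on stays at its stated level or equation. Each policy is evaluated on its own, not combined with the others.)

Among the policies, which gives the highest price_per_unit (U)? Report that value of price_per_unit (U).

-367

Policy A (G − 24):
  G = 138 − 24 = 114
  H = 132 + 4·114 = 588
  U = 95 − 6·588 = -3433
Policy B (H := 77):
  G = 138
  H = 77
  U = 95 − 6·77 = -367
Policy C (H − 21, Y + 80):
  G = 138
  H = 132 + 4·138 (−21 from intervention) = 663
  U = 95 − 6·663 = -3883
Comparing — Policy A: U=-3433, Policy B: U=-367, Policy C: U=-3883. Highest is -367 (Policy B).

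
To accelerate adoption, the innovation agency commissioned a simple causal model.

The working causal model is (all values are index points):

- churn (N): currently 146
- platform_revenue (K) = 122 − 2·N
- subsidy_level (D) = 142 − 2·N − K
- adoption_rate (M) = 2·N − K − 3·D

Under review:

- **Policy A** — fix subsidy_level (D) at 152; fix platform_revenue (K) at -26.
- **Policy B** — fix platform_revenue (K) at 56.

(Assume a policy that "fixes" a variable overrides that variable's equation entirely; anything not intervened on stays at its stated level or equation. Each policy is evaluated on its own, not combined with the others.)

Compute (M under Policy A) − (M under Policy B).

Policy A (D := 152, K := -26):
  N = 146
  K = -26
  D = 152
  M = 0 + 2·146 − (-26) − 3·152 = -138
Policy B (K := 56):
  N = 146
  K = 56
  D = 142 − 2·146 − 56 = -206
  M = 0 + 2·146 − 56 − 3·(-206) = 854
M: -138 − 854 = -992

-992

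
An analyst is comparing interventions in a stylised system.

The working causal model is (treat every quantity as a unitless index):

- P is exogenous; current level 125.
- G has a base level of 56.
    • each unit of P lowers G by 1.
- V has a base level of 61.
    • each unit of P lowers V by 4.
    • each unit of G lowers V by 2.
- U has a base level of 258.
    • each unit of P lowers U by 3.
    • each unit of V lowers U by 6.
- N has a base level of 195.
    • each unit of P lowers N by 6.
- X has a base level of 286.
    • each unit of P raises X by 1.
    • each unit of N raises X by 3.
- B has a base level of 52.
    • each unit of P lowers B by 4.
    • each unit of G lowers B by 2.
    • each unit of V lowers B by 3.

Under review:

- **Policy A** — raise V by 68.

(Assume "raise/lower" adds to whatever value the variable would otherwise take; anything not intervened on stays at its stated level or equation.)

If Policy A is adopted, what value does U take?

1281

Policy A (V + 68):
  P = 125
  G = 56 − 125 = -69
  V = 61 − 4·125 − 2·(-69) (+68 from intervention) = -233
  U = 258 − 3·125 − 6·(-233) = 1281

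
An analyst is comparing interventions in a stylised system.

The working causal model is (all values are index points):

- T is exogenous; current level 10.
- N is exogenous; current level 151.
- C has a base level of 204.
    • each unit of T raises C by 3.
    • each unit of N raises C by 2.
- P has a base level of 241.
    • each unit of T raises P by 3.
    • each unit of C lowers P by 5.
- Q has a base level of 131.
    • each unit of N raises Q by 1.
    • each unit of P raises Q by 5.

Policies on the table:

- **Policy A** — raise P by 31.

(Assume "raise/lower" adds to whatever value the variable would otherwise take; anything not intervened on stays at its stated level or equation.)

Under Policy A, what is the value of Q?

-11608

Policy A (P + 31):
  T = 10
  N = 151
  C = 204 + 3·10 + 2·151 = 536
  P = 241 + 3·10 − 5·536 (+31 from intervention) = -2378
  Q = 131 + 151 + 5·(-2378) = -11608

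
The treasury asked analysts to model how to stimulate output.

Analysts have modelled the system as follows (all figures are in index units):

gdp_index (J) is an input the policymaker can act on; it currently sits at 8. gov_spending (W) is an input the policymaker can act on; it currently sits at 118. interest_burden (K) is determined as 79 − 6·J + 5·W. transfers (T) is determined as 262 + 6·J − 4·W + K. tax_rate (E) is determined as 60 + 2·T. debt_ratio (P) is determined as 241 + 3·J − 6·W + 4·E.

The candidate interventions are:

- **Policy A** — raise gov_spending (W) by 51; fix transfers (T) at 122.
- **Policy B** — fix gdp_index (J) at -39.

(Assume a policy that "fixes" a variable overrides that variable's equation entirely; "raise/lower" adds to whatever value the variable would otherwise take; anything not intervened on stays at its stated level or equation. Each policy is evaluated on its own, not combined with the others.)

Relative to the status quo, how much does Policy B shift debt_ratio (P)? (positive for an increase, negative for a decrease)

Baseline:
  J = 8
  W = 118
  K = 79 − 6·8 + 5·118 = 621
  T = 262 + 6·8 − 4·118 + 621 = 459
  E = 60 + 2·459 = 978
  P = 241 + 3·8 − 6·118 + 4·978 = 3469
Policy B (J := -39):
  J = -39
  W = 118
  K = 79 − 6·(-39) + 5·118 = 903
  T = 262 + 6·(-39) − 4·118 + 903 = 459
  E = 60 + 2·459 = 978
  P = 241 + 3·(-39) − 6·118 + 4·978 = 3328
Change in P: 3328 − 3469 = -141

-141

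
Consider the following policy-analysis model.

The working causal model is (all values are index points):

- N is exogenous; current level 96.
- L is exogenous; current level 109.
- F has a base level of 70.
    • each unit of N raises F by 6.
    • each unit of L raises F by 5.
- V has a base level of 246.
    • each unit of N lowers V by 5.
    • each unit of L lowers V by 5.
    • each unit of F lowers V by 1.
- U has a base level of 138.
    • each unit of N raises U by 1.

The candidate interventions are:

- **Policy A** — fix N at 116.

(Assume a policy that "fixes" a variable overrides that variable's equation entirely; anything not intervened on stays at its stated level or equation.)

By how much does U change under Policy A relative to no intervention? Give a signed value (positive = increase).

20

Baseline:
  N = 96
  U = 138 + 96 = 234
Policy A (N := 116):
  N = 116
  U = 138 + 116 = 254
Change in U: 254 − 234 = 20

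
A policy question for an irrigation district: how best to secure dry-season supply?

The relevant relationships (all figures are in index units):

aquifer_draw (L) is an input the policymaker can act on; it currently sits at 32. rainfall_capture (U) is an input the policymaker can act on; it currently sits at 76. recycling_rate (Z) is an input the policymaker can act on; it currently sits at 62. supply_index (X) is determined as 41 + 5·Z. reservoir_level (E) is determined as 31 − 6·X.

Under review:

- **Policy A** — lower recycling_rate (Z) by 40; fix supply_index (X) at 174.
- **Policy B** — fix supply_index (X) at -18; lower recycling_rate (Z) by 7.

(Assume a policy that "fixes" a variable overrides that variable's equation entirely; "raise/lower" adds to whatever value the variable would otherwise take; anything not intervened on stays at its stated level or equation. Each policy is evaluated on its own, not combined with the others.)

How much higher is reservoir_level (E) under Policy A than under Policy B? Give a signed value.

-1152

Policy A (Z − 40, X := 174):
  Z = 62 − 40 = 22
  X = 174
  E = 31 − 6·174 = -1013
Policy B (X := -18, Z − 7):
  Z = 62 − 7 = 55
  X = -18
  E = 31 − 6·(-18) = 139
E: -1013 − 139 = -1152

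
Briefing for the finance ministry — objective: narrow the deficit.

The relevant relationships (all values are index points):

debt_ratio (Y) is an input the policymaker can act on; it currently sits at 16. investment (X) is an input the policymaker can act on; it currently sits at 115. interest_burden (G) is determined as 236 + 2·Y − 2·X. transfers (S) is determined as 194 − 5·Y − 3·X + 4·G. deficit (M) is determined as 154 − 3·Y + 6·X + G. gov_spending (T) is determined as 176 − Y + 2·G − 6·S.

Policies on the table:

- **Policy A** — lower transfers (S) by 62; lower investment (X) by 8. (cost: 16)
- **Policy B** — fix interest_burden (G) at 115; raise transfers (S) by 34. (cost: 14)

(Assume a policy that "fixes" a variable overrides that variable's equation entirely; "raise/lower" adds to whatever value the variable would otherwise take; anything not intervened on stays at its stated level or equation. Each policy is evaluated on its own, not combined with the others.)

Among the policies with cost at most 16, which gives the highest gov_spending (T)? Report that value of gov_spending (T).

586

Policy A (S − 62, X − 8):
  Y = 16
  X = 115 − 8 = 107
  G = 236 + 2·16 − 2·107 = 54
  S = 194 − 5·16 − 3·107 + 4·54 (−62 from intervention) = -53
  T = 176 − 16 + 2·54 − 6·(-53) = 586
Policy B (G := 115, S + 34):
  Y = 16
  X = 115
  G = 115
  S = 194 − 5·16 − 3·115 + 4·115 (+34 from intervention) = 263
  T = 176 − 16 + 2·115 − 6·263 = -1188
Comparing — Policy A: T=586, Policy B: T=-1188. Highest is 586 (Policy A).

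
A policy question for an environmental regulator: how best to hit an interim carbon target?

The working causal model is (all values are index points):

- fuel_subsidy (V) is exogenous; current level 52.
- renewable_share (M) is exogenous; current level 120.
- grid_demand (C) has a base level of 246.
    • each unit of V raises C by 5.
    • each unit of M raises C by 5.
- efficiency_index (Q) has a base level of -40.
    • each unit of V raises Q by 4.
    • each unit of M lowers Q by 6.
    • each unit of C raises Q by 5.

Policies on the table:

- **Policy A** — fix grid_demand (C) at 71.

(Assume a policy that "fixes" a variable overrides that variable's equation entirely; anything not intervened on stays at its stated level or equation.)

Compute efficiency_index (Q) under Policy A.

-197

Policy A (C := 71):
  V = 52
  M = 120
  C = 71
  Q = -40 + 4·52 − 6·120 + 5·71 = -197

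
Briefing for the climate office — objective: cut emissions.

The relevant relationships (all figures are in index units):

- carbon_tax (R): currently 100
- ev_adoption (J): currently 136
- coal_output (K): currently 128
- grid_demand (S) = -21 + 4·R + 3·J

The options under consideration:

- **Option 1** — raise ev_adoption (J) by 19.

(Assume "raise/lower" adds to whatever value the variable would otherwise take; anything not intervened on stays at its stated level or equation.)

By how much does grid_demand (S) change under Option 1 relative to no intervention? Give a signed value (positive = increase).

Baseline:
  R = 100
  J = 136
  S = -21 + 4·100 + 3·136 = 787
Option 1 (J + 19):
  R = 100
  J = 136 + 19 = 155
  S = -21 + 4·100 + 3·155 = 844
Change in S: 844 − 787 = 57

57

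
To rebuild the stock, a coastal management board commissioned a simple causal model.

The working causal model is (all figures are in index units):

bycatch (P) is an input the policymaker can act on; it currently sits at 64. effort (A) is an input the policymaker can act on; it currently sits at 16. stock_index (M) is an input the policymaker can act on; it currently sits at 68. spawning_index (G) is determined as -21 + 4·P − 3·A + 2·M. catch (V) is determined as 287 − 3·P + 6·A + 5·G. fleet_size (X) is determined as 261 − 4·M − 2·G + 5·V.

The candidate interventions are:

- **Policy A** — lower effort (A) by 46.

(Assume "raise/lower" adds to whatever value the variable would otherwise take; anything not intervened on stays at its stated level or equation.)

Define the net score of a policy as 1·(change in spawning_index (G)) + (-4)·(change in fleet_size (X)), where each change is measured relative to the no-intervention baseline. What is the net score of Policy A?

-7038

Baseline:
  P = 64
  A = 16
  M = 68
  G = -21 + 4·64 − 3·16 + 2·68 = 323
  V = 287 − 3·64 + 6·16 + 5·323 = 1806
  X = 261 − 4·68 − 2·323 + 5·1806 = 8373
Policy A (A − 46):
  P = 64
  A = 16 − 46 = -30
  M = 68
  G = -21 + 4·64 − 3·(-30) + 2·68 = 461
  V = 287 − 3·64 + 6·(-30) + 5·461 = 2220
  X = 261 − 4·68 − 2·461 + 5·2220 = 10167
ΔG = 461 − 323 = 138; ΔX = 10167 − 8373 = 1794
Score = 1·138 + (-4)·1794 = -7038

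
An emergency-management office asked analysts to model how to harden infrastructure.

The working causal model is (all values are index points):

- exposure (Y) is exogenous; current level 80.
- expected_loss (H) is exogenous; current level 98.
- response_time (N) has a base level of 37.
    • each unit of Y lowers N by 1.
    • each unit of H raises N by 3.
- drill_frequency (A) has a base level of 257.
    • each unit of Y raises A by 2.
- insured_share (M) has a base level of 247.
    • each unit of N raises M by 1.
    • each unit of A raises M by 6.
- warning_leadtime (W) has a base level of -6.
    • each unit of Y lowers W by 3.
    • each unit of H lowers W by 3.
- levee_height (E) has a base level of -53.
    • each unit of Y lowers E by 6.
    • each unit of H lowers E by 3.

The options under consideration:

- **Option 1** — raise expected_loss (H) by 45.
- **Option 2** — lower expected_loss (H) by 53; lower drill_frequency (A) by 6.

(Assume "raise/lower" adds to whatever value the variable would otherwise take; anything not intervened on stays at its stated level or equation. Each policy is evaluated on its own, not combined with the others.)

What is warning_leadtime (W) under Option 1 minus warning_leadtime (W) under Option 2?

-294

Option 1 (H + 45):
  Y = 80
  H = 98 + 45 = 143
  W = -6 − 3·80 − 3·143 = -675
Option 2 (H − 53, A − 6):
  Y = 80
  H = 98 − 53 = 45
  W = -6 − 3·80 − 3·45 = -381
W: -675 − (-381) = -294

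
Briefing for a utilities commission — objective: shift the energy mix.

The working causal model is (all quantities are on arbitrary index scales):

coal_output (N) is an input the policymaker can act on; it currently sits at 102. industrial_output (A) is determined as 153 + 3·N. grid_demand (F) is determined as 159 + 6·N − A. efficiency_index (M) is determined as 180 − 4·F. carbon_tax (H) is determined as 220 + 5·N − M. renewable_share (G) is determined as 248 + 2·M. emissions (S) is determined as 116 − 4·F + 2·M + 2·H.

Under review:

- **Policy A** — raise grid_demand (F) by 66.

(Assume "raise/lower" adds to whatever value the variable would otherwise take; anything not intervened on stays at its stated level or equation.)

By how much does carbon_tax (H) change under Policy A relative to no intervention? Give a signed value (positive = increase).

264

Baseline:
  N = 102
  A = 153 + 3·102 = 459
  F = 159 + 6·102 − 459 = 312
  M = 180 − 4·312 = -1068
  H = 220 + 5·102 − (-1068) = 1798
Policy A (F + 66):
  N = 102
  A = 153 + 3·102 = 459
  F = 159 + 6·102 − 459 (+66 from intervention) = 378
  M = 180 − 4·378 = -1332
  H = 220 + 5·102 − (-1332) = 2062
Change in H: 2062 − 1798 = 264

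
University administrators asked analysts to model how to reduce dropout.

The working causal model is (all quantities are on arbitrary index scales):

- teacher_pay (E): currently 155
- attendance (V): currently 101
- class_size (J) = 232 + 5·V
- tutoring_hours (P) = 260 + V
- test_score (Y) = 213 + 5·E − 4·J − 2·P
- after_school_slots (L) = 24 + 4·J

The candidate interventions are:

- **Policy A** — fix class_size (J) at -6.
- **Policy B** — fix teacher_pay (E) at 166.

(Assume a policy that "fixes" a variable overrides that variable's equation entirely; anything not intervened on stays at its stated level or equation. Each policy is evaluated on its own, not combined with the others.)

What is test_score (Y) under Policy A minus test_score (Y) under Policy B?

2917

Policy A (J := -6):
  E = 155
  V = 101
  J = -6
  P = 260 + 101 = 361
  Y = 213 + 5·155 − 4·(-6) − 2·361 = 290
Policy B (E := 166):
  E = 166
  V = 101
  J = 232 + 5·101 = 737
  P = 260 + 101 = 361
  Y = 213 + 5·166 − 4·737 − 2·361 = -2627
Y: 290 − (-2627) = 2917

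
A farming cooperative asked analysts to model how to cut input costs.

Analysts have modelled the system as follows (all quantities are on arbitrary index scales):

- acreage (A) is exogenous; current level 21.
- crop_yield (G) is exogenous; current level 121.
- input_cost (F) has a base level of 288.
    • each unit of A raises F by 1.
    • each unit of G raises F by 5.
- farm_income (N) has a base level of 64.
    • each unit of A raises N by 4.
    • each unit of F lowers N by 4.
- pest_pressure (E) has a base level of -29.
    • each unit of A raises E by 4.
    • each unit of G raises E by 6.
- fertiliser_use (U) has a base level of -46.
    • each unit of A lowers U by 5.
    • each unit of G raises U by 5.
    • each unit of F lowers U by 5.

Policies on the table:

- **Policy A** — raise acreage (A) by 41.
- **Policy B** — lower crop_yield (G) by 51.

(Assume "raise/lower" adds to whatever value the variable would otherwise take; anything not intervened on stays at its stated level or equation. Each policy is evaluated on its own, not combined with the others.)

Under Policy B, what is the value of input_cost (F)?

659

Policy B (G − 51):
  A = 21
  G = 121 − 51 = 70
  F = 288 + 21 + 5·70 = 659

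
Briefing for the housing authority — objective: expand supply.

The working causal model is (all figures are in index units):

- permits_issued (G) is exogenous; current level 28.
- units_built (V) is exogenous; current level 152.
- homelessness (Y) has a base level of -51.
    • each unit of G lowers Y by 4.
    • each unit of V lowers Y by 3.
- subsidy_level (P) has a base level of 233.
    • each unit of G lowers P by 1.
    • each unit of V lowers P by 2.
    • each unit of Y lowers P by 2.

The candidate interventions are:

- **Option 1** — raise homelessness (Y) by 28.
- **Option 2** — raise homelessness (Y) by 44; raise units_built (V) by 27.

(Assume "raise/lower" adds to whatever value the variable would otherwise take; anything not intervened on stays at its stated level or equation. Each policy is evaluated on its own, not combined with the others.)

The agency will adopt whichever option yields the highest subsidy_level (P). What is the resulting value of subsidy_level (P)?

Option 1 (Y + 28):
  G = 28
  V = 152
  Y = -51 − 4·28 − 3·152 (+28 from intervention) = -591
  P = 233 − 28 − 2·152 − 2·(-591) = 1083
Option 2 (Y + 44, V + 27):
  G = 28
  V = 152 + 27 = 179
  Y = -51 − 4·28 − 3·179 (+44 from intervention) = -656
  P = 233 − 28 − 2·179 − 2·(-656) = 1159
Comparing — Option 1: P=1083, Option 2: P=1159. Highest is 1159 (Option 2).

1159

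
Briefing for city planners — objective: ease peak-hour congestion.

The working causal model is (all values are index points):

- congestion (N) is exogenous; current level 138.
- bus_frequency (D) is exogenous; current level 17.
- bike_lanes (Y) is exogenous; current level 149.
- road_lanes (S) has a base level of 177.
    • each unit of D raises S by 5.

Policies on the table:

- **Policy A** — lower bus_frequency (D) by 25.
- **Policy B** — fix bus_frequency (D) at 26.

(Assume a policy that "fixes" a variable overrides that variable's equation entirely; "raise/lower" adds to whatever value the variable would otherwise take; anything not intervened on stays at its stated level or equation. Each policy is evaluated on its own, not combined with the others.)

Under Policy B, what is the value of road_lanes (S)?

307

Policy B (D := 26):
  D = 26
  S = 177 + 5·26 = 307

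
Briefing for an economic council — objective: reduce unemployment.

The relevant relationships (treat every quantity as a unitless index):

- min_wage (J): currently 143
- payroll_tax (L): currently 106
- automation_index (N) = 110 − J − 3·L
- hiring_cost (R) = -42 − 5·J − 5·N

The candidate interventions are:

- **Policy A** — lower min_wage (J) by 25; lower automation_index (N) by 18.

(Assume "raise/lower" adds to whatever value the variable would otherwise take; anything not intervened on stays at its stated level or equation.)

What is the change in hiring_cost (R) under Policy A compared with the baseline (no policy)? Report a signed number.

90

Baseline:
  J = 143
  L = 106
  N = 110 − 143 − 3·106 = -351
  R = -42 − 5·143 − 5·(-351) = 998
Policy A (J − 25, N − 18):
  J = 143 − 25 = 118
  L = 106
  N = 110 − 118 − 3·106 (−18 from intervention) = -344
  R = -42 − 5·118 − 5·(-344) = 1088
Change in R: 1088 − 998 = 90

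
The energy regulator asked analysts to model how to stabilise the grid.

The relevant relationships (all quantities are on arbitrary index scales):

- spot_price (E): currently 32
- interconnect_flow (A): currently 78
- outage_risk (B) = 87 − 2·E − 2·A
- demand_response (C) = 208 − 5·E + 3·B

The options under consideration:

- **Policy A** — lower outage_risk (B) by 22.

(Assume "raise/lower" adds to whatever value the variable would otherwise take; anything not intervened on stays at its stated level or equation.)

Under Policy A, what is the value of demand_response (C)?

-417

Policy A (B − 22):
  E = 32
  A = 78
  B = 87 − 2·32 − 2·78 (−22 from intervention) = -155
  C = 208 − 5·32 + 3·(-155) = -417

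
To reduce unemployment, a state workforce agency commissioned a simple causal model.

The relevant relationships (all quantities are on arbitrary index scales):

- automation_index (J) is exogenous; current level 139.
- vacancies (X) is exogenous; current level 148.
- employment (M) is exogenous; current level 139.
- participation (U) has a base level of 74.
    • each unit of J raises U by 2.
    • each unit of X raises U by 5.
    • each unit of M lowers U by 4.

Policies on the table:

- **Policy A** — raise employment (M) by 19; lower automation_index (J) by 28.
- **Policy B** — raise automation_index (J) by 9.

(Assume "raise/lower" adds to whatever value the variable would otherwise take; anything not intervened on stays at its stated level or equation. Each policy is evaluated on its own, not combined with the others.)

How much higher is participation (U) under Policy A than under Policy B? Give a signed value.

-150

Policy A (M + 19, J − 28):
  J = 139 − 28 = 111
  X = 148
  M = 139 + 19 = 158
  U = 74 + 2·111 + 5·148 − 4·158 = 404
Policy B (J + 9):
  J = 139 + 9 = 148
  X = 148
  M = 139
  U = 74 + 2·148 + 5·148 − 4·139 = 554
U: 404 − 554 = -150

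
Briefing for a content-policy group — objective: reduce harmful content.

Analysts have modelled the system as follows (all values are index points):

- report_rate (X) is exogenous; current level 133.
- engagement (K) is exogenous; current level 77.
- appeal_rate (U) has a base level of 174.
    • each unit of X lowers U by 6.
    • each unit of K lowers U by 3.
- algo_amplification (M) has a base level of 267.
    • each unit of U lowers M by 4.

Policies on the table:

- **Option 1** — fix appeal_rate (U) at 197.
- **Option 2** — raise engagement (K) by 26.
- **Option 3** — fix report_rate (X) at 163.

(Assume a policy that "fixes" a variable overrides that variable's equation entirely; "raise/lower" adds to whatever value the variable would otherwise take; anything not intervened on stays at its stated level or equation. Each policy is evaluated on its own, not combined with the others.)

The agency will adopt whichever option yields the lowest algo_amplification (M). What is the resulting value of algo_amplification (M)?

Option 1 (U := 197):
  X = 133
  K = 77
  U = 197
  M = 267 − 4·197 = -521
Option 2 (K + 26):
  X = 133
  K = 77 + 26 = 103
  U = 174 − 6·133 − 3·103 = -933
  M = 267 − 4·(-933) = 3999
Option 3 (X := 163):
  X = 163
  K = 77
  U = 174 − 6·163 − 3·77 = -1035
  M = 267 − 4·(-1035) = 4407
Comparing — Option 1: M=-521, Option 2: M=3999, Option 3: M=4407. Lowest is -521 (Option 1).

-521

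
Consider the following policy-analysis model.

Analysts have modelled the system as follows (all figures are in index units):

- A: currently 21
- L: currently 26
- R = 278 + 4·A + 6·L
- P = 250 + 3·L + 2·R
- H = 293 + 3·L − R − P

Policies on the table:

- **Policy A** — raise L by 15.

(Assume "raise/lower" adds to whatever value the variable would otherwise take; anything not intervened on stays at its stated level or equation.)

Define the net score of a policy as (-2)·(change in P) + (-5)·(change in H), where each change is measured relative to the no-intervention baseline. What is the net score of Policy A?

900

Baseline:
  A = 21
  L = 26
  R = 278 + 4·21 + 6·26 = 518
  P = 250 + 3·26 + 2·518 = 1364
  H = 293 + 3·26 − 518 − 1364 = -1511
Policy A (L + 15):
  A = 21
  L = 26 + 15 = 41
  R = 278 + 4·21 + 6·41 = 608
  P = 250 + 3·41 + 2·608 = 1589
  H = 293 + 3·41 − 608 − 1589 = -1781
ΔP = 1589 − 1364 = 225; ΔH = -1781 − (-1511) = -270
Score = (-2)·225 + (-5)·(-270) = 900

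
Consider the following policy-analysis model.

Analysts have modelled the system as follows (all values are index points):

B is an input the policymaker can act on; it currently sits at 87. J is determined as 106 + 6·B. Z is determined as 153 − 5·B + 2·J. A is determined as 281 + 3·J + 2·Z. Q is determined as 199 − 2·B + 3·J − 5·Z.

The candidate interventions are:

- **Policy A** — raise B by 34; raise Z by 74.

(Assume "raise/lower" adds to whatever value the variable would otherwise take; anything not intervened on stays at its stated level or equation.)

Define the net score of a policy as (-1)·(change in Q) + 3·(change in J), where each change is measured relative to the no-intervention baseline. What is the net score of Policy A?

Baseline:
  B = 87
  J = 106 + 6·87 = 628
  Z = 153 − 5·87 + 2·628 = 974
  Q = 199 − 2·87 + 3·628 − 5·974 = -2961
Policy A (B + 34, Z + 74):
  B = 87 + 34 = 121
  J = 106 + 6·121 = 832
  Z = 153 − 5·121 + 2·832 (+74 from intervention) = 1286
  Q = 199 − 2·121 + 3·832 − 5·1286 = -3977
ΔQ = -3977 − (-2961) = -1016; ΔJ = 832 − 628 = 204
Score = (-1)·(-1016) + 3·204 = 1628

1628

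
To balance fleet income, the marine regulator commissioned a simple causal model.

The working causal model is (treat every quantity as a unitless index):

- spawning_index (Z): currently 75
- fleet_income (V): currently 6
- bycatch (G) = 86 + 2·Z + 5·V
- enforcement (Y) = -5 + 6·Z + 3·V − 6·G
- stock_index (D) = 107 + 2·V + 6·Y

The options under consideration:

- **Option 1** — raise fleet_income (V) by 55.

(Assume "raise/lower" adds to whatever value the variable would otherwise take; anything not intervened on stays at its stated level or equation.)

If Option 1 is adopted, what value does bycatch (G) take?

541

Option 1 (V + 55):
  Z = 75
  V = 6 + 55 = 61
  G = 86 + 2·75 + 5·61 = 541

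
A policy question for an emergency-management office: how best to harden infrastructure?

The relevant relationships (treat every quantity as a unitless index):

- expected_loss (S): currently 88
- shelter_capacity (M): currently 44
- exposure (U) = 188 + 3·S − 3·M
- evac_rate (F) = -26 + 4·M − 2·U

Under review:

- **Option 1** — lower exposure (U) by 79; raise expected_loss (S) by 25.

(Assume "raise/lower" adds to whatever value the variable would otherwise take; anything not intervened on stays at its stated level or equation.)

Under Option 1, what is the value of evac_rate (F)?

-482

Option 1 (U − 79, S + 25):
  S = 88 + 25 = 113
  M = 44
  U = 188 + 3·113 − 3·44 (−79 from intervention) = 316
  F = -26 + 4·44 − 2·316 = -482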